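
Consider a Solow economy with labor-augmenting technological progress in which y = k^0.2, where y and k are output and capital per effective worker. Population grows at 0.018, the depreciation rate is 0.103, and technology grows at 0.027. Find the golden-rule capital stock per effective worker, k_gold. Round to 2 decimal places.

Break-even investment rate: n + g + δ = 0.018 + 0.027 + 0.103 = 0.148.
At the golden rule the marginal product of capital equals n+g+δ: 0.2·k^(0.2−1) = 0.148. Solving, k_gold = (0.2/0.148)^(1/0.8) ≈ 1.4570.

k_gold ≈ 1.46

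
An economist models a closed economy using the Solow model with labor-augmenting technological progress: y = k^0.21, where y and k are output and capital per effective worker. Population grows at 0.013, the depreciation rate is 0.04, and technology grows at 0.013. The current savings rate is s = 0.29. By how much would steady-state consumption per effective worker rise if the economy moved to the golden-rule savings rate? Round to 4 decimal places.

Δc ≈ 0.0223

The effective depreciation rate is n + g + δ = 0.013 + 0.013 + 0.04 = 0.066.
Current steady state (s = 0.29): k* = (0.29/0.066)^(1/0.79) ≈ 6.5124, y* = 6.5124^0.21 ≈ 1.4821, c* = (1−0.29)·1.4821 ≈ 1.0523.
At the golden rule the marginal product of capital equals n+g+δ: 0.21·k^(0.21−1) = 0.066. Solving, k_gold = (0.21/0.066)^(1/0.79) ≈ 4.3281.
y_gold = 4.3281^0.21 ≈ 1.3603, c_gold = y_gold − 0.066·k_gold ≈ 1.0746.
Gain: Δc = 1.0746 − 1.0523 ≈ 0.0223.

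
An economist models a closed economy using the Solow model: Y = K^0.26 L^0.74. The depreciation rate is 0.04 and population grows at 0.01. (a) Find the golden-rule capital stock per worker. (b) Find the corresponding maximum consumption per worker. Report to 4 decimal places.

(a) k_gold ≈ 9.2805; (b) c_gold ≈ 1.3207

The effective depreciation rate is n + δ = 0.01 + 0.04 = 0.05.
Setting f'(k) = n+δ gives 0.26·k^(0.26−1) = 0.05, hence k_gold = (0.26/0.05)^(1/0.74) ≈ 9.2805.
y_gold = 9.2805^0.26 ≈ 1.7847; c_gold = y_gold − 0.05·k_gold ≈ 1.3207.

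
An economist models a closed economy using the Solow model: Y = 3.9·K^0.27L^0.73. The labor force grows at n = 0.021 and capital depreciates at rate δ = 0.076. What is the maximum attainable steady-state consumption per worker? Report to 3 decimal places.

c_gold ≈ 6.878

Capital per worker breaks even when investment replaces (n + δ)·k; here n + δ = 0.097.
Golden rule sets MPK = n+δ: 0.27·3.9·k^(0.27−1) = 0.097, so k_gold = (0.27·3.9/0.097)^(1/0.73) ≈ 26.2245.
y_gold = 3.9·26.2245^0.27 ≈ 9.4214.
c_gold = y_gold − (n+δ)·k_gold = 9.4214 − 0.097·26.2245 ≈ 6.8776.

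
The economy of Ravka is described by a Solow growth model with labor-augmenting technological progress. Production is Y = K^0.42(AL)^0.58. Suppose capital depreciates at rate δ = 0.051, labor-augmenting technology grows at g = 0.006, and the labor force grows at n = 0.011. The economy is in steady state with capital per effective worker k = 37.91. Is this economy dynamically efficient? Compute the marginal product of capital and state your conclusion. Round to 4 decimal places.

The effective depreciation rate is n + g + δ = 0.011 + 0.006 + 0.051 = 0.068.
MPK = 0.42·k^(0.42−1) = 0.42·37.91^(-0.58) ≈ 0.0510.
MPK < 0.068, so the economy is dynamically inefficient (over-saving).

dynamically inefficient; MPK ≈ 0.0510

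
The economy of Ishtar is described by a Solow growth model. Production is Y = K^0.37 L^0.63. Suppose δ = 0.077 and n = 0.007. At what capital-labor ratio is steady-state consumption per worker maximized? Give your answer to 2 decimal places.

k_gold ≈ 10.52

n + δ = 0.007 + 0.077 = 0.084.
At the golden rule the marginal product of capital equals n+δ: 0.37·k^(0.37−1) = 0.084. Solving, k_gold = (0.37/0.084)^(1/0.63) ≈ 10.5220.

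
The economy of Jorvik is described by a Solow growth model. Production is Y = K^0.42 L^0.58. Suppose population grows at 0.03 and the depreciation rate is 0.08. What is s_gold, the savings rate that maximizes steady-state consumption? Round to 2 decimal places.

s_gold = 0.42

Capital per worker breaks even when investment replaces (n + δ)·k; here n + δ = 0.11.
At the golden rule MPK = n+δ, and in any Cobb-Douglas steady state s = (n+δ)·k/y = MPK·k/y = capital's share 0.42.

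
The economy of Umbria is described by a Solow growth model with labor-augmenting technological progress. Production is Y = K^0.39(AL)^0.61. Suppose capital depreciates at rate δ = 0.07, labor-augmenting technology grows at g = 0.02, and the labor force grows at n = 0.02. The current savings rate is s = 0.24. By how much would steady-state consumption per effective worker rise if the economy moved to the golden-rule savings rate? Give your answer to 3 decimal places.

Δc ≈ 0.119

Capital per effective worker breaks even when investment replaces (n + g + δ)·k; here n + g + δ = 0.11.
Current steady state (s = 0.24): k* = (0.24/0.11)^(1/0.61) ≈ 3.5929, y* = 3.5929^0.39 ≈ 1.6467, c* = (1−0.24)·1.6467 ≈ 1.2515.
Golden rule sets MPK = n+g+δ: 0.39·k^(0.39−1) = 0.11, so k_gold = (0.39/0.11)^(1/0.61) ≈ 7.9635.
y_gold = 7.9635^0.39 ≈ 2.2461, c_gold = y_gold − 0.11·k_gold ≈ 1.3701.
Gain: Δc = 1.3701 − 1.2515 ≈ 0.1186.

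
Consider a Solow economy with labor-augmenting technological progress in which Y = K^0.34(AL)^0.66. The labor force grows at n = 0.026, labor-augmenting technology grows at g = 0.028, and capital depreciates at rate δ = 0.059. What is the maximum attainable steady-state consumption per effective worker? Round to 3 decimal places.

Break-even investment rate: n + g + δ = 0.026 + 0.028 + 0.059 = 0.113.
Setting f'(k) = n+g+δ gives 0.34·k^(0.34−1) = 0.113, hence k_gold = (0.34/0.113)^(1/0.66) ≈ 5.3070.
y_gold = 5.3070^0.34 ≈ 1.7638.
c_gold = y_gold − (n+g+δ)·k_gold = 1.7638 − 0.113·5.3070 ≈ 1.1641.

c_gold ≈ 1.164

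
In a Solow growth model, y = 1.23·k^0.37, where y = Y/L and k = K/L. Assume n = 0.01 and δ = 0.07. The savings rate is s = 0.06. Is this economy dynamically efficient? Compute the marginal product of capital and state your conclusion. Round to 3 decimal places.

The effective depreciation rate is n + δ = 0.01 + 0.07 = 0.08.
Steady-state k*: s·A·k^0.37 = 0.08·k gives k* = (0.06·1.23/0.08)^(1/0.63) ≈ 0.8798.
MPK = 0.37·1.23·0.8798^(-0.63) ≈ 0.4933.
MPK > n+δ = 0.08, so the economy is dynamically efficient (under-saving).

dynamically efficient; MPK ≈ 0.493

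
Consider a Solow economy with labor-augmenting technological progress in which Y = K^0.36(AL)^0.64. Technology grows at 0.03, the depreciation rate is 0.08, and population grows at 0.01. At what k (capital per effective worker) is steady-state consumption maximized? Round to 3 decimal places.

k_gold ≈ 5.565

Break-even investment rate: n + g + δ = 0.01 + 0.03 + 0.08 = 0.12.
Golden rule sets MPK = n+g+δ: 0.36·k^(0.36−1) = 0.12, so k_gold = (0.36/0.12)^(1/0.64) ≈ 5.5655.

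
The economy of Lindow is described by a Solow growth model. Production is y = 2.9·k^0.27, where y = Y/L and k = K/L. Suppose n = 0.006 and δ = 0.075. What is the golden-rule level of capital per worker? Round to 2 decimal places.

n + δ = 0.006 + 0.075 = 0.081.
Golden rule sets MPK = n+δ: 0.27·2.9·k^(0.27−1) = 0.081, so k_gold = (0.27·2.9/0.081)^(1/0.73) ≈ 22.3715.

k_gold ≈ 22.37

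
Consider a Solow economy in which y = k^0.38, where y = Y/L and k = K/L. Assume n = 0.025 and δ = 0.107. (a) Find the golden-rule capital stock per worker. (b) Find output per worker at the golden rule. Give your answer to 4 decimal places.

(a) k_gold ≈ 5.5038; (b) y_gold ≈ 1.9118

Capital per worker breaks even when investment replaces (n + δ)·k; here n + δ = 0.132.
Golden rule sets MPK = n+δ: 0.38·k^(0.38−1) = 0.132, so k_gold = (0.38/0.132)^(1/0.62) ≈ 5.5038.
y_gold = 5.5038^0.38 ≈ 1.9118.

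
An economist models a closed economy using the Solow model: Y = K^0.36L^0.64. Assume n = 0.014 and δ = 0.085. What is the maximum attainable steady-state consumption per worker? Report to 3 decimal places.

c_gold ≈ 1.323

Capital per worker breaks even when investment replaces (n + δ)·k; here n + δ = 0.099.
Setting f'(k) = n+δ gives 0.36·k^(0.36−1) = 0.099, hence k_gold = (0.36/0.099)^(1/0.64) ≈ 7.5170.
y_gold = 7.5170^0.36 ≈ 2.0672.
c_gold = y_gold − (n+δ)·k_gold = 2.0672 − 0.099·7.5170 ≈ 1.3230.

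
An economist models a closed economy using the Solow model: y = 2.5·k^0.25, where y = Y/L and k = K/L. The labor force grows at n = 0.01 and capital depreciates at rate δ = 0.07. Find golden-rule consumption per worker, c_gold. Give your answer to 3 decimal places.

The effective depreciation rate is n + δ = 0.01 + 0.07 = 0.08.
At the golden rule the marginal product of capital equals n+δ: 0.25·2.5·k^(0.25−1) = 0.08. Solving, k_gold = (0.25·2.5/0.08)^(1/0.75) ≈ 15.5020.
y_gold = 2.5·15.5020^0.25 ≈ 4.9606.
c_gold = y_gold − (n+δ)·k_gold = 4.9606 − 0.08·15.5020 ≈ 3.7205.

c_gold ≈ 3.720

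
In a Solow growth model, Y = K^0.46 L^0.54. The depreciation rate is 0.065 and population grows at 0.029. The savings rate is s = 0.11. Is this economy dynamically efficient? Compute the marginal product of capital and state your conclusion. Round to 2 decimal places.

Capital per worker breaks even when investment replaces (n + δ)·k; here n + δ = 0.094.
Steady-state k*: s·k^0.46 = 0.094·k gives k* = (0.11/0.094)^(1/0.54) ≈ 1.3379.
MPK = 0.46·1.3379^(-0.54) ≈ 0.3931.
MPK > n+δ = 0.094, so the economy is dynamically efficient (under-saving).

dynamically efficient; MPK ≈ 0.39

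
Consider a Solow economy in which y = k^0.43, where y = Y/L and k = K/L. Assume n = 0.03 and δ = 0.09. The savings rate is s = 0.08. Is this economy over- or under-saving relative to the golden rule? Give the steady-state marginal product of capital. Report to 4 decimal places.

under-saving; MPK ≈ 0.6450

n + δ = 0.03 + 0.09 = 0.12.
Steady-state k*: s·k^0.43 = 0.12·k gives k* = (0.08/0.12)^(1/0.57) ≈ 0.4910.
MPK = 0.43·0.4910^(-0.57) ≈ 0.6450.
MPK > n+δ = 0.12, so the economy is dynamically efficient (under-saving).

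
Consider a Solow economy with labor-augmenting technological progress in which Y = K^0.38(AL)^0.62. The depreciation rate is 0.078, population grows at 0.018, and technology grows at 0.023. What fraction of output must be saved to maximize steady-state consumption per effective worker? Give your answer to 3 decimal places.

The effective depreciation rate is n + g + δ = 0.018 + 0.023 + 0.078 = 0.119.
At the golden rule MPK = n+g+δ, and in any Cobb-Douglas steady state s = (n+g+δ)·k/y = MPK·k/y = capital's share 0.38.

s_gold = 0.380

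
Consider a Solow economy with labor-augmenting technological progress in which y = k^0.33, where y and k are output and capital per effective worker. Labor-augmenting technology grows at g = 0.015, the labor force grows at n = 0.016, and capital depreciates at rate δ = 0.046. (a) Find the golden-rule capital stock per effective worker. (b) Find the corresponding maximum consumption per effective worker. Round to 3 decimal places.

(a) k_gold ≈ 8.776; (b) c_gold ≈ 1.372

The effective depreciation rate is n + g + δ = 0.016 + 0.015 + 0.046 = 0.077.
At the golden rule the marginal product of capital equals n+g+δ: 0.33·k^(0.33−1) = 0.077. Solving, k_gold = (0.33/0.077)^(1/0.67) ≈ 8.7764.
y_gold = 8.7764^0.33 ≈ 2.0478; c_gold = y_gold − 0.077·k_gold ≈ 1.3720.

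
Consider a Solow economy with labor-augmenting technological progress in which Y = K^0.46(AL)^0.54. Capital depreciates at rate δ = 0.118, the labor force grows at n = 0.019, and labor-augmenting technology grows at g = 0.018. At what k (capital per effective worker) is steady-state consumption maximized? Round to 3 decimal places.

Capital per effective worker breaks even when investment replaces (n + g + δ)·k; here n + g + δ = 0.155.
At the golden rule the marginal product of capital equals n+g+δ: 0.46·k^(0.46−1) = 0.155. Solving, k_gold = (0.46/0.155)^(1/0.54) ≈ 7.4966.

k_gold ≈ 7.497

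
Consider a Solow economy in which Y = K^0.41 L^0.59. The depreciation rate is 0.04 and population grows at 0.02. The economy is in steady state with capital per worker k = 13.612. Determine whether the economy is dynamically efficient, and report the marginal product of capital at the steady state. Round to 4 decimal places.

dynamically efficient; MPK ≈ 0.0879

n + δ = 0.02 + 0.04 = 0.06.
MPK = 0.41·k^(0.41−1) = 0.41·13.612^(-0.59) ≈ 0.0879.
MPK > 0.06, so the economy is dynamically efficient (under-saving).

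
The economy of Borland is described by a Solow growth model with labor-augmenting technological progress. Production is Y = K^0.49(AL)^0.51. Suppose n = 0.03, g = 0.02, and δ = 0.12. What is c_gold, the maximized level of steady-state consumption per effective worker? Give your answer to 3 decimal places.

Break-even investment rate: n + g + δ = 0.03 + 0.02 + 0.12 = 0.17.
At the golden rule the marginal product of capital equals n+g+δ: 0.49·k^(0.49−1) = 0.17. Solving, k_gold = (0.49/0.17)^(1/0.51) ≈ 7.9701.
y_gold = 7.9701^0.49 ≈ 2.7651.
c_gold = y_gold − (n+g+δ)·k_gold = 2.7651 − 0.17·7.9701 ≈ 1.4102.

c_gold ≈ 1.410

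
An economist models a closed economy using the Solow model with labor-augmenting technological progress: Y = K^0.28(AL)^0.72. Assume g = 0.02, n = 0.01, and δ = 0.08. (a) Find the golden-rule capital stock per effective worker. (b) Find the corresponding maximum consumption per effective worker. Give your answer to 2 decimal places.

(a) k_gold ≈ 3.66; (b) c_gold ≈ 1.04

Capital per effective worker breaks even when investment replaces (n + g + δ)·k; here n + g + δ = 0.11.
Golden rule sets MPK = n+g+δ: 0.28·k^(0.28−1) = 0.11, so k_gold = (0.28/0.11)^(1/0.72) ≈ 3.6607.
y_gold = 3.6607^0.28 ≈ 1.4381; c_gold = y_gold − 0.11·k_gold ≈ 1.0355.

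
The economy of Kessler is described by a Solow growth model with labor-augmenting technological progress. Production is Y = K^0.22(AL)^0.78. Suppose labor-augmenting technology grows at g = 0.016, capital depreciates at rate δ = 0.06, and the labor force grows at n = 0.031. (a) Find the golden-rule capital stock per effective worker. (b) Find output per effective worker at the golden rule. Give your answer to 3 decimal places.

(a) k_gold ≈ 2.520; (b) y_gold ≈ 1.225

Capital per effective worker breaks even when investment replaces (n + g + δ)·k; here n + g + δ = 0.107.
Maximizing c = f(k) − (n+g+δ)·k gives f'(k) = n+g+δ, i.e. 0.22·k^(0.22−1) = 0.107, so k_gold = (0.22/0.107)^(1/0.78) ≈ 2.5196.
y_gold = 2.5196^0.22 ≈ 1.2254.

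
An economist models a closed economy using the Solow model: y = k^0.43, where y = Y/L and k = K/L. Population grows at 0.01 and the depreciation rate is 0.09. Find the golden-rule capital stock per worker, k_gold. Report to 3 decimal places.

The effective depreciation rate is n + δ = 0.01 + 0.09 = 0.1.
Maximizing c = f(k) − (n+δ)·k gives f'(k) = n+δ, i.e. 0.43·k^(0.43−1) = 0.1, so k_gold = (0.43/0.1)^(1/0.57) ≈ 12.9225.

k_gold ≈ 12.923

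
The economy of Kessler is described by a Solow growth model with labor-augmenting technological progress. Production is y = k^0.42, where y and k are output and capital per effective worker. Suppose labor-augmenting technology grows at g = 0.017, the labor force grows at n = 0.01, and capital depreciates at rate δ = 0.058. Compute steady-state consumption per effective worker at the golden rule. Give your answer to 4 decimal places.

c_gold ≈ 1.8444

Capital per effective worker breaks even when investment replaces (n + g + δ)·k; here n + g + δ = 0.085.
Setting f'(k) = n+g+δ gives 0.42·k^(0.42−1) = 0.085, hence k_gold = (0.42/0.085)^(1/0.58) ≈ 15.7130.
y_gold = 15.7130^0.42 ≈ 3.1800.
c_gold = y_gold − (n+g+δ)·k_gold = 3.1800 − 0.085·15.7130 ≈ 1.8444.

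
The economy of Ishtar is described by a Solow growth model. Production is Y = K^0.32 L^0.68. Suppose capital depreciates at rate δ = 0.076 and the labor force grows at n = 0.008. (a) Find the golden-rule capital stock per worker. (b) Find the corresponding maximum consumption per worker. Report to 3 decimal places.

(a) k_gold ≈ 7.149; (b) c_gold ≈ 1.276

Capital per worker breaks even when investment replaces (n + δ)·k; here n + δ = 0.084.
At the golden rule the marginal product of capital equals n+δ: 0.32·k^(0.32−1) = 0.084. Solving, k_gold = (0.32/0.084)^(1/0.68) ≈ 7.1486.
y_gold = 7.1486^0.32 ≈ 1.8765; c_gold = y_gold − 0.084·k_gold ≈ 1.2760.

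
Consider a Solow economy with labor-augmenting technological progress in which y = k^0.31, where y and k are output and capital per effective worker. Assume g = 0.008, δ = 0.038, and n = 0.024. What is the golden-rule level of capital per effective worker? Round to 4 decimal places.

k_gold ≈ 8.6420

Capital per effective worker breaks even when investment replaces (n + g + δ)·k; here n + g + δ = 0.07.
Maximizing c = f(k) − (n+g+δ)·k gives f'(k) = n+g+δ, i.e. 0.31·k^(0.31−1) = 0.07, so k_gold = (0.31/0.07)^(1/0.69) ≈ 8.6420.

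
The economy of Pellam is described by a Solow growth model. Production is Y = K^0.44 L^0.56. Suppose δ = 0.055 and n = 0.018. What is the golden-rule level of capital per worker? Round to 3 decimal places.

n + δ = 0.018 + 0.055 = 0.073.
Setting f'(k) = n+δ gives 0.44·k^(0.44−1) = 0.073, hence k_gold = (0.44/0.073)^(1/0.56) ≈ 24.7223.

k_gold ≈ 24.722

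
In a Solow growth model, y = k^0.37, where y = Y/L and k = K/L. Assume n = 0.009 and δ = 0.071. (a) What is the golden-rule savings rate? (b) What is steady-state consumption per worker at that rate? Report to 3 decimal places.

Break-even investment rate: n + δ = 0.009 + 0.071 = 0.08.
For Cobb-Douglas, s_gold equals capital's share: s_gold = 0.37.
At the golden rule the marginal product of capital equals n+δ: 0.37·k^(0.37−1) = 0.08. Solving, k_gold = (0.37/0.08)^(1/0.63) ≈ 11.3693.
y_gold = 11.3693^0.37 ≈ 2.4582; c_gold = (1−0.37)·y_gold ≈ 1.5487.

(a) s_gold = 0.370; (b) c_gold ≈ 1.549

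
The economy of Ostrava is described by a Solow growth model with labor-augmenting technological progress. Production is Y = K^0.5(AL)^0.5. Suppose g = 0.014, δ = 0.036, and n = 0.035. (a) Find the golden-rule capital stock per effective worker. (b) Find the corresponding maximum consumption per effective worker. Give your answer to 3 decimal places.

n + g + δ = 0.035 + 0.014 + 0.036 = 0.085.
Golden rule sets MPK = n+g+δ: 0.5·k^(0.5−1) = 0.085, so k_gold = (0.5/0.085)^(1/0.5) ≈ 34.6021.
y_gold = 34.6021^0.5 ≈ 5.8824; c_gold = y_gold − 0.085·k_gold ≈ 2.9412.

(a) k_gold ≈ 34.602; (b) c_gold ≈ 2.941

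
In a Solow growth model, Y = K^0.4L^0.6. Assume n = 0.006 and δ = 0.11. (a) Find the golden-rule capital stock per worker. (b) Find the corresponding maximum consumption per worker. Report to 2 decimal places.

(a) k_gold ≈ 7.87; (b) c_gold ≈ 1.37

n + δ = 0.006 + 0.11 = 0.116.
At the golden rule the marginal product of capital equals n+δ: 0.4·k^(0.4−1) = 0.116. Solving, k_gold = (0.4/0.116)^(1/0.6) ≈ 7.8705.
y_gold = 7.8705^0.4 ≈ 2.2825; c_gold = y_gold − 0.116·k_gold ≈ 1.3695.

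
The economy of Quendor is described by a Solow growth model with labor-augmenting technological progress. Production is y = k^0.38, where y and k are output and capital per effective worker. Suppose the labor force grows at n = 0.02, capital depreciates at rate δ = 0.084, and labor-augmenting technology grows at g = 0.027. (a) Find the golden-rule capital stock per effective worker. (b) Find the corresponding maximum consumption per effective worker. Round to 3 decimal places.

(a) k_gold ≈ 5.572; (b) c_gold ≈ 1.191

The effective depreciation rate is n + g + δ = 0.02 + 0.027 + 0.084 = 0.131.
Setting f'(k) = n+g+δ gives 0.38·k^(0.38−1) = 0.131, hence k_gold = (0.38/0.131)^(1/0.62) ≈ 5.5717.
y_gold = 5.5717^0.38 ≈ 1.9208; c_gold = y_gold − 0.131·k_gold ≈ 1.1909.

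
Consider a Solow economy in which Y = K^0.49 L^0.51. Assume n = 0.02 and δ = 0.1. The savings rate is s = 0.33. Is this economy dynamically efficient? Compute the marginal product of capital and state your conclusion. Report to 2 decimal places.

n + δ = 0.02 + 0.1 = 0.12.
Steady-state k*: s·k^0.49 = 0.12·k gives k* = (0.33/0.12)^(1/0.51) ≈ 7.2684.
MPK = 0.49·7.2684^(-0.51) ≈ 0.1782.
MPK > n+δ = 0.12, so the economy is dynamically efficient (under-saving).

dynamically efficient; MPK ≈ 0.18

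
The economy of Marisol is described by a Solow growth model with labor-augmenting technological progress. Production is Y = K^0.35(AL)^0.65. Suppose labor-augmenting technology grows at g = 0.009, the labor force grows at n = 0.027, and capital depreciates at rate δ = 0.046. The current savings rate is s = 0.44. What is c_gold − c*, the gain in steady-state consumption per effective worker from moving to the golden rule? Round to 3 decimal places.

Capital per effective worker breaks even when investment replaces (n + g + δ)·k; here n + g + δ = 0.082.
Current steady state (s = 0.44): k* = (0.44/0.082)^(1/0.65) ≈ 13.2593, y* = 13.2593^0.35 ≈ 2.4711, c* = (1−0.44)·2.4711 ≈ 1.3838.
Golden rule sets MPK = n+g+δ: 0.35·k^(0.35−1) = 0.082, so k_gold = (0.35/0.082)^(1/0.65) ≈ 9.3244.
y_gold = 9.3244^0.35 ≈ 2.1846, c_gold = y_gold − 0.082·k_gold ≈ 1.4200.
Gain: Δc = 1.4200 − 1.3838 ≈ 0.0362.

Δc ≈ 0.036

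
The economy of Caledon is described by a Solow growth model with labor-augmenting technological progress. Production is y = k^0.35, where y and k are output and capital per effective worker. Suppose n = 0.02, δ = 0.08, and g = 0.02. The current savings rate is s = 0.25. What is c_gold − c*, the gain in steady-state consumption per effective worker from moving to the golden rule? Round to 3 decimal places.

n + g + δ = 0.02 + 0.02 + 0.08 = 0.12.
Current steady state (s = 0.25): k* = (0.25/0.12)^(1/0.65) ≈ 3.0931, y* = 3.0931^0.35 ≈ 1.4847, c* = (1−0.25)·1.4847 ≈ 1.1135.
Maximizing c = f(k) − (n+g+δ)·k gives f'(k) = n+g+δ, i.e. 0.35·k^(0.35−1) = 0.12, so k_gold = (0.35/0.12)^(1/0.65) ≈ 5.1905.
y_gold = 5.1905^0.35 ≈ 1.7796, c_gold = y_gold − 0.12·k_gold ≈ 1.1567.
Gain: Δc = 1.1567 − 1.1135 ≈ 0.0432.

Δc ≈ 0.043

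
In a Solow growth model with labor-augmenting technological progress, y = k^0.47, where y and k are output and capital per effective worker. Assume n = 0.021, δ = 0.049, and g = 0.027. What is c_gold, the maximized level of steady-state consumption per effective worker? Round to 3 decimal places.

c_gold ≈ 2.148

Capital per effective worker breaks even when investment replaces (n + g + δ)·k; here n + g + δ = 0.097.
Golden rule sets MPK = n+g+δ: 0.47·k^(0.47−1) = 0.097, so k_gold = (0.47/0.097)^(1/0.53) ≈ 19.6367.
y_gold = 19.6367^0.47 ≈ 4.0527.
c_gold = y_gold − (n+g+δ)·k_gold = 4.0527 − 0.097·19.6367 ≈ 2.1479.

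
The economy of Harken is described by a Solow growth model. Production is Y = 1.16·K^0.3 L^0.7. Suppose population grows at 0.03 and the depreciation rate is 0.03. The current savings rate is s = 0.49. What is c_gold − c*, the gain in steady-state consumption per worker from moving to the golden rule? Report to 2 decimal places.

Δc ≈ 0.17

The effective depreciation rate is n + δ = 0.03 + 0.03 = 0.06.
Current steady state (s = 0.49): k* = (0.49·1.16/0.06)^(1/0.7) ≈ 24.8316, y* = 1.16·24.8316^0.3 ≈ 3.0406, c* = (1−0.49)·3.0406 ≈ 1.5507.
Golden rule sets MPK = n+δ: 0.3·1.16·k^(0.3−1) = 0.06, so k_gold = (0.3·1.16/0.06)^(1/0.7) ≈ 12.3200.
y_gold = 1.16·12.3200^0.3 ≈ 2.4640, c_gold = y_gold − 0.06·k_gold ≈ 1.7248.
Gain: Δc = 1.7248 − 1.5507 ≈ 0.1741.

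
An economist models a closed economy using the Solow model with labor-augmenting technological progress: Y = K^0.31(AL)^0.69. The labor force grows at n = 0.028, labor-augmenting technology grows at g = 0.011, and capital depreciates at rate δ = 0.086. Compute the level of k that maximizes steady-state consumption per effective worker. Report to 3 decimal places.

Capital per effective worker breaks even when investment replaces (n + g + δ)·k; here n + g + δ = 0.125.
At the golden rule the marginal product of capital equals n+g+δ: 0.31·k^(0.31−1) = 0.125. Solving, k_gold = (0.31/0.125)^(1/0.69) ≈ 3.7297.

k_gold ≈ 3.730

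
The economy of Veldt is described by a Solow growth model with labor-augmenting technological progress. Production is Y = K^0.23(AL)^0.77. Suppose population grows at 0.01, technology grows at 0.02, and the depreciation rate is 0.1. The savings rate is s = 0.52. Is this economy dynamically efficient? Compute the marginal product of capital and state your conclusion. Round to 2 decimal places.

n + g + δ = 0.01 + 0.02 + 0.1 = 0.13.
Steady-state k*: s·k^0.23 = 0.13·k gives k* = (0.52/0.13)^(1/0.77) ≈ 6.0520.
MPK = 0.23·6.0520^(-0.77) ≈ 0.0575.
MPK < n+g+δ = 0.13, so the economy is dynamically inefficient (over-saving).

dynamically inefficient; MPK ≈ 0.06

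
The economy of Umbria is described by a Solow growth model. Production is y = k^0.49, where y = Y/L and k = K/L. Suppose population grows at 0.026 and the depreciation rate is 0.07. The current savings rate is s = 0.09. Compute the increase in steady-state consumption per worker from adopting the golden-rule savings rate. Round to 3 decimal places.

The effective depreciation rate is n + δ = 0.026 + 0.07 = 0.096.
Current steady state (s = 0.09): k* = (0.09/0.096)^(1/0.51) ≈ 0.8811, y* = 0.8811^0.49 ≈ 0.9399, c* = (1−0.09)·0.9399 ≈ 0.8553.
Maximizing c = f(k) − (n+δ)·k gives f'(k) = n+δ, i.e. 0.49·k^(0.49−1) = 0.096, so k_gold = (0.49/0.096)^(1/0.51) ≈ 24.4393.
y_gold = 24.4393^0.49 ≈ 4.7881, c_gold = y_gold − 0.096·k_gold ≈ 2.4419.
Gain: Δc = 2.4419 − 0.8553 ≈ 1.5866.

Δc ≈ 1.587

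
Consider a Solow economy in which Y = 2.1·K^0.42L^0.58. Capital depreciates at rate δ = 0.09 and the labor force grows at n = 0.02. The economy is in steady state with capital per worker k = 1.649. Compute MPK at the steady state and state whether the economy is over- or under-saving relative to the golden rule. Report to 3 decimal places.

Capital per worker breaks even when investment replaces (n + δ)·k; here n + δ = 0.11.
MPK = 0.42·2.1·k^(0.42−1) = 0.42·2.1·1.649^(-0.58) ≈ 0.6599.
MPK > 0.11, so the economy is dynamically efficient (under-saving).

under-saving; MPK ≈ 0.660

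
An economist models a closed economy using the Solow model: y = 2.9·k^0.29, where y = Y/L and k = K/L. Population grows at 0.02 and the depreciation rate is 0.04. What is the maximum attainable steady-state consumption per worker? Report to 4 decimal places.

Break-even investment rate: n + δ = 0.02 + 0.04 = 0.06.
Maximizing c = f(k) − (n+δ)·k gives f'(k) = n+δ, i.e. 0.29·2.9·k^(0.29−1) = 0.06, so k_gold = (0.29·2.9/0.06)^(1/0.71) ≈ 41.2090.
y_gold = 2.9·41.2090^0.29 ≈ 8.5260.
c_gold = y_gold − (n+δ)·k_gold = 8.5260 − 0.06·41.2090 ≈ 6.0535.

c_gold ≈ 6.0535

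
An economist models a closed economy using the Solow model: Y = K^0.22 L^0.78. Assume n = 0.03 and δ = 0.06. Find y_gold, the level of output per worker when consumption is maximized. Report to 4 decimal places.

y_gold ≈ 1.2867

Break-even investment rate: n + δ = 0.03 + 0.06 = 0.09.
Setting f'(k) = n+δ gives 0.22·k^(0.22−1) = 0.09, hence k_gold = (0.22/0.09)^(1/0.78) ≈ 3.1453.
Output: y_gold = k_gold^0.22 = 3.1453^0.22 ≈ 1.2867.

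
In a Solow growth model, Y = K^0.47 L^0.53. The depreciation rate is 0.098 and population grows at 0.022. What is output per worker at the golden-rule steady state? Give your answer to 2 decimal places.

y_gold ≈ 3.36

The effective depreciation rate is n + δ = 0.022 + 0.098 = 0.12.
Maximizing c = f(k) − (n+δ)·k gives f'(k) = n+δ, i.e. 0.47·k^(0.47−1) = 0.12, so k_gold = (0.47/0.12)^(1/0.53) ≈ 13.1435.
Output: y_gold = k_gold^0.47 = 13.1435^0.47 ≈ 3.3558.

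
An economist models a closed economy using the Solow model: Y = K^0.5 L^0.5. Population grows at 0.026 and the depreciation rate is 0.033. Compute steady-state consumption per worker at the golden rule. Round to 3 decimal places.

c_gold ≈ 4.237

n + δ = 0.026 + 0.033 = 0.059.
Setting f'(k) = n+δ gives 0.5·k^(0.5−1) = 0.059, hence k_gold = (0.5/0.059)^(1/0.5) ≈ 71.8184.
y_gold = 71.8184^0.5 ≈ 8.4746.
c_gold = y_gold − (n+δ)·k_gold = 8.4746 − 0.059·71.8184 ≈ 4.2373.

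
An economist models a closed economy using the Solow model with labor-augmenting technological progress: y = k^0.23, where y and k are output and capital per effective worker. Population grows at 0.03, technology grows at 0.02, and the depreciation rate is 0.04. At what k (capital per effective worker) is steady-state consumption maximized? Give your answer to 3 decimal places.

Capital per effective worker breaks even when investment replaces (n + g + δ)·k; here n + g + δ = 0.09.
At the golden rule the marginal product of capital equals n+g+δ: 0.23·k^(0.23−1) = 0.09. Solving, k_gold = (0.23/0.09)^(1/0.77) ≈ 3.3822.

k_gold ≈ 3.382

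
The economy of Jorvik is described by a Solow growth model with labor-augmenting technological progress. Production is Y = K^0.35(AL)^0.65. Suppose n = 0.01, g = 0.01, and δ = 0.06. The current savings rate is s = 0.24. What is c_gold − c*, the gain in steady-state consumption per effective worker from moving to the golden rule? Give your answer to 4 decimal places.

Δc ≈ 0.0658

The effective depreciation rate is n + g + δ = 0.01 + 0.01 + 0.06 = 0.08.
Current steady state (s = 0.24): k* = (0.24/0.08)^(1/0.65) ≈ 5.4204, y* = 5.4204^0.35 ≈ 1.8068, c* = (1−0.24)·1.8068 ≈ 1.3732.
At the golden rule the marginal product of capital equals n+g+δ: 0.35·k^(0.35−1) = 0.08. Solving, k_gold = (0.35/0.08)^(1/0.65) ≈ 9.6855.
y_gold = 9.6855^0.35 ≈ 2.2138, c_gold = y_gold − 0.08·k_gold ≈ 1.4390.
Gain: Δc = 1.4390 − 1.3732 ≈ 0.0658.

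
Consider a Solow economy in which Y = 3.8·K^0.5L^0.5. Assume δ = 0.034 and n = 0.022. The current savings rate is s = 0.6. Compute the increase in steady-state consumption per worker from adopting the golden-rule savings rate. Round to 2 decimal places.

Δc ≈ 2.58

n + δ = 0.022 + 0.034 = 0.056.
Current steady state (s = 0.6): k* = (0.6·3.8/0.056)^(1/0.5) ≈ 1657.6531, y* = 3.8·1657.6531^0.5 ≈ 154.7143, c* = (1−0.6)·154.7143 ≈ 61.8857.
At the golden rule the marginal product of capital equals n+δ: 0.5·3.8·k^(0.5−1) = 0.056. Solving, k_gold = (0.5·3.8/0.056)^(1/0.5) ≈ 1151.1480.
y_gold = 3.8·1151.1480^0.5 ≈ 128.9286, c_gold = y_gold − 0.056·k_gold ≈ 64.4643.
Gain: Δc = 64.4643 − 61.8857 ≈ 2.5786.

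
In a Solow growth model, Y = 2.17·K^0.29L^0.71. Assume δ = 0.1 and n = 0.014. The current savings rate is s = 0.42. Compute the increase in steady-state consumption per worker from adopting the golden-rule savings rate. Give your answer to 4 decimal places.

The effective depreciation rate is n + δ = 0.014 + 0.1 = 0.114.
Current steady state (s = 0.42): k* = (0.42·2.17/0.114)^(1/0.71) ≈ 18.6877, y* = 2.17·18.6877^0.29 ≈ 5.0724, c* = (1−0.42)·5.0724 ≈ 2.9420.
At the golden rule the marginal product of capital equals n+δ: 0.29·2.17·k^(0.29−1) = 0.114. Solving, k_gold = (0.29·2.17/0.114)^(1/0.71) ≈ 11.0919.
y_gold = 2.17·11.0919^0.29 ≈ 4.3602, c_gold = y_gold − 0.114·k_gold ≈ 3.0958.
Gain: Δc = 3.0958 − 2.9420 ≈ 0.1538.

Δc ≈ 0.1538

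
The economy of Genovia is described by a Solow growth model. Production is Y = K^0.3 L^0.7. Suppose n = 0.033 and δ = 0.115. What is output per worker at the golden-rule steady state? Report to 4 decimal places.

y_gold ≈ 1.3537

The effective depreciation rate is n + δ = 0.033 + 0.115 = 0.148.
At the golden rule the marginal product of capital equals n+δ: 0.3·k^(0.3−1) = 0.148. Solving, k_gold = (0.3/0.148)^(1/0.7) ≈ 2.7439.
Output: y_gold = k_gold^0.3 = 2.7439^0.3 ≈ 1.3537.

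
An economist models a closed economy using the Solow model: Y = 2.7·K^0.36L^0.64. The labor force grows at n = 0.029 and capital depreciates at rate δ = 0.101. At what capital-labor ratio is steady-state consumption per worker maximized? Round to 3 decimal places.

n + δ = 0.029 + 0.101 = 0.13.
Setting f'(k) = n+δ gives 0.36·2.7·k^(0.36−1) = 0.13, hence k_gold = (0.36·2.7/0.13)^(1/0.64) ≈ 23.1842.

k_gold ≈ 23.184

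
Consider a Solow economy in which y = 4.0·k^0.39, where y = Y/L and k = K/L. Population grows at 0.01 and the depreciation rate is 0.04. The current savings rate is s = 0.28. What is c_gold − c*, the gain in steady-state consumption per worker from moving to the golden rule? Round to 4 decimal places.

Break-even investment rate: n + δ = 0.01 + 0.04 = 0.05.
Current steady state (s = 0.28): k* = (0.28·4.0/0.05)^(1/0.61) ≈ 163.5013, y* = 4.0·163.5013^0.39 ≈ 29.1967, c* = (1−0.28)·29.1967 ≈ 21.0216.
Setting f'(k) = n+δ gives 0.39·4.0·k^(0.39−1) = 0.05, hence k_gold = (0.39·4.0/0.05)^(1/0.61) ≈ 281.4711.
y_gold = 4.0·281.4711^0.39 ≈ 36.0860, c_gold = y_gold − 0.05·k_gold ≈ 22.0125.
Gain: Δc = 22.0125 − 21.0216 ≈ 0.9909.

Δc ≈ 0.9909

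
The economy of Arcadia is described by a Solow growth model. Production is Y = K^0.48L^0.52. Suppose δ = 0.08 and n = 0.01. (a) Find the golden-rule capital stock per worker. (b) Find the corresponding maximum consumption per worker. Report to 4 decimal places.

n + δ = 0.01 + 0.08 = 0.09.
Maximizing c = f(k) − (n+δ)·k gives f'(k) = n+δ, i.e. 0.48·k^(0.48−1) = 0.09, so k_gold = (0.48/0.09)^(1/0.52) ≈ 25.0077.
y_gold = 25.0077^0.48 ≈ 4.6890; c_gold = y_gold − 0.09·k_gold ≈ 2.4383.

(a) k_gold ≈ 25.0077; (b) c_gold ≈ 2.4383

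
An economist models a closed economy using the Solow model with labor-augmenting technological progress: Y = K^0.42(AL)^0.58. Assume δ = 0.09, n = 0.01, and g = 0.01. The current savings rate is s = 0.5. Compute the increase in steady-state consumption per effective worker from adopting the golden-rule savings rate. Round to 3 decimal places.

Δc ≈ 0.034

The effective depreciation rate is n + g + δ = 0.01 + 0.01 + 0.09 = 0.11.
Current steady state (s = 0.5): k* = (0.5/0.11)^(1/0.58) ≈ 13.6067, y* = 13.6067^0.42 ≈ 2.9935, c* = (1−0.5)·2.9935 ≈ 1.4967.
Setting f'(k) = n+g+δ gives 0.42·k^(0.42−1) = 0.11, hence k_gold = (0.42/0.11)^(1/0.58) ≈ 10.0740.
y_gold = 10.0740^0.42 ≈ 2.6384, c_gold = y_gold − 0.11·k_gold ≈ 1.5303.
Gain: Δc = 1.5303 − 1.4967 ≈ 0.0335.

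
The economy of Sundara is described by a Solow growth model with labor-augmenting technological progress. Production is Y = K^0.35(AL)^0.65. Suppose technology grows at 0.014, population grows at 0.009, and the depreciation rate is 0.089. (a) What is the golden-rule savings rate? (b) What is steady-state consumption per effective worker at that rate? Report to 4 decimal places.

Capital per effective worker breaks even when investment replaces (n + g + δ)·k; here n + g + δ = 0.112.
For Cobb-Douglas, s_gold equals capital's share: s_gold = 0.35.
Maximizing c = f(k) − (n+g+δ)·k gives f'(k) = n+g+δ, i.e. 0.35·k^(0.35−1) = 0.112, so k_gold = (0.35/0.112)^(1/0.65) ≈ 5.7718.
y_gold = 5.7718^0.35 ≈ 1.8470; c_gold = (1−0.35)·y_gold ≈ 1.2005.

(a) s_gold = 0.3500; (b) c_gold ≈ 1.2005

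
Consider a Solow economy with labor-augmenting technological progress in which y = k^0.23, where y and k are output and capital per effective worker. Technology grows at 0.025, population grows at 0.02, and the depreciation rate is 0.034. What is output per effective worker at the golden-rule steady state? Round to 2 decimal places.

n + g + δ = 0.02 + 0.025 + 0.034 = 0.079.
Golden rule sets MPK = n+g+δ: 0.23·k^(0.23−1) = 0.079, so k_gold = (0.23/0.079)^(1/0.77) ≈ 4.0062.
Output: y_gold = k_gold^0.23 = 4.0062^0.23 ≈ 1.3760.

y_gold ≈ 1.38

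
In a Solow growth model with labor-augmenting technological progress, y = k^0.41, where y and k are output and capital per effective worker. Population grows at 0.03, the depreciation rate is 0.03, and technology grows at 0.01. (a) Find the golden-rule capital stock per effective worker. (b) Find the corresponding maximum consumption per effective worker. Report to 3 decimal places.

(a) k_gold ≈ 20.006; (b) c_gold ≈ 2.015

The effective depreciation rate is n + g + δ = 0.03 + 0.01 + 0.03 = 0.07.
Maximizing c = f(k) − (n+g+δ)·k gives f'(k) = n+g+δ, i.e. 0.41·k^(0.41−1) = 0.07, so k_gold = (0.41/0.07)^(1/0.59) ≈ 20.0061.
y_gold = 20.0061^0.41 ≈ 3.4157; c_gold = y_gold − 0.07·k_gold ≈ 2.0152.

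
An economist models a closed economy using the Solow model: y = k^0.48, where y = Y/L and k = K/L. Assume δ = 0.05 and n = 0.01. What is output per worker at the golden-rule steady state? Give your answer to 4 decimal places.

n + δ = 0.01 + 0.05 = 0.06.
Maximizing c = f(k) − (n+δ)·k gives f'(k) = n+δ, i.e. 0.48·k^(0.48−1) = 0.06, so k_gold = (0.48/0.06)^(1/0.52) ≈ 54.5395.
Output: y_gold = k_gold^0.48 = 54.5395^0.48 ≈ 6.8174.

y_gold ≈ 6.8174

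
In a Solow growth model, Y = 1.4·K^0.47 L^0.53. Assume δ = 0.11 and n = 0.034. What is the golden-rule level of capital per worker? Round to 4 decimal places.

n + δ = 0.034 + 0.11 = 0.144.
At the golden rule the marginal product of capital equals n+δ: 0.47·1.4·k^(0.47−1) = 0.144. Solving, k_gold = (0.47·1.4/0.144)^(1/0.53) ≈ 17.5803.

k_gold ≈ 17.5803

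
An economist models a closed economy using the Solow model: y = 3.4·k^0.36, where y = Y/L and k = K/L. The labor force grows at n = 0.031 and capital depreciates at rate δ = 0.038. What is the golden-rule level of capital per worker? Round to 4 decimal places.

k_gold ≈ 89.4245

Break-even investment rate: n + δ = 0.031 + 0.038 = 0.069.
Golden rule sets MPK = n+δ: 0.36·3.4·k^(0.36−1) = 0.069, so k_gold = (0.36·3.4/0.069)^(1/0.64) ≈ 89.4245.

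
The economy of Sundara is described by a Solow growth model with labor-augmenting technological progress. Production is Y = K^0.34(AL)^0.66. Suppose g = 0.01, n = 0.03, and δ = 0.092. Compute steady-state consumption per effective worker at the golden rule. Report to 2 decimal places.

The effective depreciation rate is n + g + δ = 0.03 + 0.01 + 0.092 = 0.132.
At the golden rule the marginal product of capital equals n+g+δ: 0.34·k^(0.34−1) = 0.132. Solving, k_gold = (0.34/0.132)^(1/0.66) ≈ 4.1936.
y_gold = 4.1936^0.34 ≈ 1.6281.
c_gold = y_gold − (n+g+δ)·k_gold = 1.6281 − 0.132·4.1936 ≈ 1.0745.

c_gold ≈ 1.07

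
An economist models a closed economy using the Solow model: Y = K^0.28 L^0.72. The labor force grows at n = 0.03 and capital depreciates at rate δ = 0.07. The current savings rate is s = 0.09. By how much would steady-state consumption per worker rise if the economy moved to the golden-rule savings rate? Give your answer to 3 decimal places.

Δc ≈ 0.201

n + δ = 0.03 + 0.07 = 0.1.
Current steady state (s = 0.09): k* = (0.09/0.1)^(1/0.72) ≈ 0.8639, y* = 0.8639^0.28 ≈ 0.9599, c* = (1−0.09)·0.9599 ≈ 0.8735.
Golden rule sets MPK = n+δ: 0.28·k^(0.28−1) = 0.1, so k_gold = (0.28/0.1)^(1/0.72) ≈ 4.1788.
y_gold = 4.1788^0.28 ≈ 1.4924, c_gold = y_gold − 0.1·k_gold ≈ 1.0746.
Gain: Δc = 1.0746 − 0.8735 ≈ 0.2011.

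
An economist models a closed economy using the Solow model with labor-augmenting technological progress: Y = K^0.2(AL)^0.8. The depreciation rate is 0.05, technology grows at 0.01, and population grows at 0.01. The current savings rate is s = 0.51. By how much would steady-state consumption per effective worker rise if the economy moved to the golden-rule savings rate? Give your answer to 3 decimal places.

The effective depreciation rate is n + g + δ = 0.01 + 0.01 + 0.05 = 0.07.
Current steady state (s = 0.51): k* = (0.51/0.07)^(1/0.8) ≈ 11.9699, y* = 11.9699^0.2 ≈ 1.6429, c* = (1−0.51)·1.6429 ≈ 0.8050.
Setting f'(k) = n+g+δ gives 0.2·k^(0.2−1) = 0.07, hence k_gold = (0.2/0.07)^(1/0.8) ≈ 3.7146.
y_gold = 3.7146^0.2 ≈ 1.3001, c_gold = y_gold − 0.07·k_gold ≈ 1.0401.
Gain: Δc = 1.0401 − 0.8050 ≈ 0.2351.

Δc ≈ 0.235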